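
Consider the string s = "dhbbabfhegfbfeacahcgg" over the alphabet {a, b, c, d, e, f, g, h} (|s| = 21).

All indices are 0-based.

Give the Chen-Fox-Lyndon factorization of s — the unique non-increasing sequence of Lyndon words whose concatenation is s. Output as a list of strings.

["dh", "b", "b", "abfhegfbfeacahcgg"]

emit factor 1: 'dh' (i=0, period=2)
emit factor 2: 'b' (i=2, period=1)
emit factor 3: 'b' (i=3, period=1)
emit factor 4: 'abfhegfbfeacahcgg' (i=4, period=17)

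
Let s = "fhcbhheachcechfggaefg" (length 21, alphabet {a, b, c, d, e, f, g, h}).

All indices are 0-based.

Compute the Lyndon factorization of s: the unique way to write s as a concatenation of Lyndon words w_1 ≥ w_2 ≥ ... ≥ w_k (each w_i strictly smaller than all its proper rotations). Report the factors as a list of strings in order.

["fh", "c", "bhhe", "achcechfggaefg"]

emit factor 1: 'fh' (i=0, period=2)
emit factor 2: 'c' (i=2, period=1)
emit factor 3: 'bhhe' (i=3, period=4)
emit factor 4: 'achcechfggaefg' (i=7, period=14)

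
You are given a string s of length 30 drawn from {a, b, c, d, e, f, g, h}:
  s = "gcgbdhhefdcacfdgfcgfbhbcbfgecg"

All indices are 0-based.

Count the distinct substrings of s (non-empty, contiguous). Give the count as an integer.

439

rank→(start, suffix):
  0 → (11, 'acfdgfcgfbhbcbfgecg')
  1 → (22, 'bcbfgecg')
  2 → (3, 'bdhhefdcacfdgfcgfbhbcbfgecg')
  3 → (24, 'bfgecg')
  4 → (20, 'bhbcbfgecg')
  5 → (10, 'cacfdgfcgfbhbcbfgecg')
  6 → (23, 'cbfgecg')
  7 → (12, 'cfdgfcgfbhbcbfgecg')
  8 → (28, 'cg')
  9 → (1, 'cgbdhhefdcacfdgfcgfbhbcbfgecg')
  10 → (17, 'cgfbhbcbfgecg')
  11 → (9, 'dcacfdgfcgfbhbcbfgecg')
  12 → (14, 'dgfcgfbhbcbfgecg')
  13 → (4, 'dhhefdcacfdgfcgfbhbcbfgecg')
  14 → (27, 'ecg')
  15 → (7, 'efdcacfdgfcgfbhbcbfgecg')
  16 → (19, 'fbhbcbfgecg')
  17 → (16, 'fcgfbhbcbfgecg')
  18 → (8, 'fdcacfdgfcgfbhbcbfgecg')
  19 → (13, 'fdgfcgfbhbcbfgecg')
  20 → (25, 'fgecg')
  21 → (29, 'g')
  22 → (2, 'gbdhhefdcacfdgfcgfbhbcbfgecg')
  23 → (0, 'gcgbdhhefdcacfdgfcgfbhbcbfgecg')
  24 → (26, 'gecg')
  25 → (18, 'gfbhbcbfgecg')
  26 → (15, 'gfcgfbhbcbfgecg')
  27 → (21, 'hbcbfgecg')
  28 → (6, 'hefdcacfdgfcgfbhbcbfgecg')
  29 → (5, 'hhefdcacfdgfcgfbhbcbfgecg')

SA = [11, 22, 3, 24, 20, 10, 23, 12, 28, 1, 17, 9, 14, 4, 27, 7, 19, 16, 8, 13, 25, 29, 2, 0, 26, 18, 15, 21, 6, 5]
[i] adj suffixes → lcp
  [1] 11/22 → 0 ('')
  [2] 22/3 → 1 ('b')
  [3] 3/24 → 1 ('b')
  [4] 24/20 → 1 ('b')
  [5] 20/10 → 0 ('')
  [6] 10/23 → 1 ('c')
  [7] 23/12 → 1 ('c')
  [8] 12/28 → 1 ('c')
  [9] 28/1 → 2 ('cg')
  [10] 1/17 → 2 ('cg')
  [11] 17/9 → 0 ('')
  [12] 9/14 → 1 ('d')
  [13] 14/4 → 1 ('d')
  [14] 4/27 → 0 ('')
  [15] 27/7 → 1 ('e')
  [16] 7/19 → 0 ('')
  [17] 19/16 → 1 ('f')
  [18] 16/8 → 1 ('f')
  [19] 8/13 → 2 ('fd')
  [20] 13/25 → 1 ('f')
  [21] 25/29 → 0 ('')
  [22] 29/2 → 1 ('g')
  [23] 2/0 → 1 ('g')
  [24] 0/26 → 1 ('g')
  [25] 26/18 → 1 ('g')
  [26] 18/15 → 2 ('gf')
  [27] 15/21 → 0 ('')
  [28] 21/6 → 1 ('h')
  [29] 6/5 → 1 ('h')

n(n+1)/2 = 30·31/2 = 465
Σ LCP = 0 + 0 + 1 + 1 + 1 + 0 + 1 + 1 + 1 + 2 + 2 + 0 + 1 + 1 + 0 + 1 + 0 + 1 + 1 + 2 + 1 + 0 + 1 + 1 + 1 + 1 + 2 + 0 + 1 + 1 = 26
distinct = 465 − 26 = 439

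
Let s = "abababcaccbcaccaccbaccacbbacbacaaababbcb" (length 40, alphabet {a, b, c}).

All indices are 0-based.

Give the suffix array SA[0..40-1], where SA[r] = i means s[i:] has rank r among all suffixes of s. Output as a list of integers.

rank→(start, suffix):
  0 → (31, 'aaababbcb')
  1 → (32, 'aababbcb')
  2 → (0, 'abababcaccbcaccaccbaccacbbacbacaaababbcb')
  3 → (33, 'ababbcb')
  4 → (2, 'ababcaccbcaccaccbaccacbbacbacaaababbcb')
  5 → (35, 'abbcb')
  6 → (4, 'abcaccbcaccaccbaccacbbacbacaaababbcb')
  7 → (29, 'acaaababbcb')
  8 → (26, 'acbacaaababbcb')
  9 → (22, 'acbbacbacaaababbcb')
  10 → (19, 'accacbbacbacaaababbcb')
  11 → (12, 'accaccbaccacbbacbacaaababbcb')
  12 → (15, 'accbaccacbbacbacaaababbcb')
  13 → (7, 'accbcaccaccbaccacbbacbacaaababbcb')
  14 → (39, 'b')
  15 → (1, 'bababcaccbcaccaccbaccacbbacbacaaababbcb')
  16 → (34, 'babbcb')
  17 → (3, 'babcaccbcaccaccbaccacbbacbacaaababbcb')
  18 → (28, 'bacaaababbcb')
  19 → (25, 'bacbacaaababbcb')
  20 → (18, 'baccacbbacbacaaababbcb')
  21 → (24, 'bbacbacaaababbcb')
  22 → (36, 'bbcb')
  23 → (10, 'bcaccaccbaccacbbacbacaaababbcb')
  24 → (5, 'bcaccbcaccaccbaccacbbacbacaaababbcb')
  25 → (37, 'bcb')
  26 → (30, 'caaababbcb')
  27 → (21, 'cacbbacbacaaababbcb')
  28 → (11, 'caccaccbaccacbbacbacaaababbcb')
  29 → (14, 'caccbaccacbbacbacaaababbcb')
  30 → (6, 'caccbcaccaccbaccacbbacbacaaababbcb')
  31 → (38, 'cb')
  32 → (27, 'cbacaaababbcb')
  33 → (17, 'cbaccacbbacbacaaababbcb')
  34 → (23, 'cbbacbacaaababbcb')
  35 → (9, 'cbcaccaccbaccacbbacbacaaababbcb')
  36 → (20, 'ccacbbacbacaaababbcb')
  37 → (13, 'ccaccbaccacbbacbacaaababbcb')
  38 → (16, 'ccbaccacbbacbacaaababbcb')
  39 → (8, 'ccbcaccaccbaccacbbacbacaaababbcb')

[31, 32, 0, 33, 2, 35, 4, 29, 26, 22, 19, 12, 15, 7, 39, 1, 34, 3, 28, 25, 18, 24, 36, 10, 5, 37, 30, 21, 11, 14, 6, 38, 27, 17, 23, 9, 20, 13, 16, 8]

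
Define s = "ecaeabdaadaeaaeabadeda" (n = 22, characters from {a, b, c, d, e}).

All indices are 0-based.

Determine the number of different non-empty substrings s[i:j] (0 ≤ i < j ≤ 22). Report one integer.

223

sorted suffixes:
  #0 SA[0]=21  'a'
  #1 SA[1]=7  'aadaeaaeabadeda'
  #2 SA[2]=12  'aaeabadeda'
  #3 SA[3]=15  'abadeda'
  #4 SA[4]=4  'abdaadaeaaeabadeda'
  #5 SA[5]=8  'adaeaaeabadeda'
  #6 SA[6]=17  'adeda'
  #7 SA[7]=10  'aeaaeabadeda'
  #8 SA[8]=13  'aeabadeda'
  #9 SA[9]=2  'aeabdaadaeaaeabadeda'
  #10 SA[10]=16  'badeda'
  #11 SA[11]=5  'bdaadaeaaeabadeda'
  #12 SA[12]=1  'caeabdaadaeaaeabadeda'
  #13 SA[13]=20  'da'
  #14 SA[14]=6  'daadaeaaeabadeda'
  #15 SA[15]=9  'daeaaeabadeda'
  #16 SA[16]=18  'deda'
  #17 SA[17]=11  'eaaeabadeda'
  #18 SA[18]=14  'eabadeda'
  #19 SA[19]=3  'eabdaadaeaaeabadeda'
  #20 SA[20]=0  'ecaeabdaadaeaaeabadeda'
  #21 SA[21]=19  'eda'

SA = [21, 7, 12, 15, 4, 8, 17, 10, 13, 2, 16, 5, 1, 20, 6, 9, 18, 11, 14, 3, 0, 19]
rank  pair      lcp
   1  s[21:],s[7:]  1  'a'
   2  s[7:],s[12:]  2  'aa'
   3  s[12:],s[15:]  1  'a'
   4  s[15:],s[4:]  2  'ab'
   5  s[4:],s[8:]  1  'a'
   6  s[8:],s[17:]  2  'ad'
   7  s[17:],s[10:]  1  'a'
   8  s[10:],s[13:]  3  'aea'
   9  s[13:],s[2:]  4  'aeab'
  10  s[2:],s[16:]  0  ''
  11  s[16:],s[5:]  1  'b'
  12  s[5:],s[1:]  0  ''
  13  s[1:],s[20:]  0  ''
  14  s[20:],s[6:]  2  'da'
  15  s[6:],s[9:]  2  'da'
  16  s[9:],s[18:]  1  'd'
  17  s[18:],s[11:]  0  ''
  18  s[11:],s[14:]  2  'ea'
  19  s[14:],s[3:]  3  'eab'
  20  s[3:],s[0:]  1  'e'
  21  s[0:],s[19:]  1  'e'

n(n+1)/2 = 22·23/2 = 253
Σ LCP = 0 + 1 + 2 + 1 + 2 + 1 + 2 + 1 + 3 + 4 + 0 + 1 + 0 + 0 + 2 + 2 + 1 + 0 + 2 + 3 + 1 + 1 = 30
distinct = 253 − 30 = 223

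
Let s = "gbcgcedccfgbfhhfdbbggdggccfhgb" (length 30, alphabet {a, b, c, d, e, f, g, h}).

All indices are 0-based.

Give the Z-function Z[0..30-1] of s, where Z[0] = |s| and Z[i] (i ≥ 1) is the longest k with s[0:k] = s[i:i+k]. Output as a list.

Z[0]=30
i=1: i≥r, start 0; Z[1]=0
i=2: i≥r, start 0; Z[2]=0
i=3: i≥r, start 0; Z[3]=1 extend→box=[3,4)
i=4: i≥r, start 0; Z[4]=0
i=5: i≥r, start 0; Z[5]=0
i=6: i≥r, start 0; Z[6]=0
i=7: i≥r, start 0; Z[7]=0
i=8: i≥r, start 0; Z[8]=0
i=9: i≥r, start 0; Z[9]=0
i=10: i≥r, start 0; Z[10]=2 extend→box=[10,12)
i=11: min(r-i=1, Z[1]=0)=0; Z[11]=0
i=12: i≥r, start 0; Z[12]=0
i=13: i≥r, start 0; Z[13]=0
i=14: i≥r, start 0; Z[14]=0
i=15: i≥r, start 0; Z[15]=0
i=16: i≥r, start 0; Z[16]=0
i=17: i≥r, start 0; Z[17]=0
i=18: i≥r, start 0; Z[18]=0
i=19: i≥r, start 0; Z[19]=1 extend→box=[19,20)
i=20: i≥r, start 0; Z[20]=1 extend→box=[20,21)
i=21: i≥r, start 0; Z[21]=0
i=22: i≥r, start 0; Z[22]=1 extend→box=[22,23)
i=23: i≥r, start 0; Z[23]=1 extend→box=[23,24)
i=24: i≥r, start 0; Z[24]=0
i=25: i≥r, start 0; Z[25]=0
i=26: i≥r, start 0; Z[26]=0
i=27: i≥r, start 0; Z[27]=0
i=28: i≥r, start 0; Z[28]=2 extend→box=[28,30)
i=29: min(r-i=1, Z[1]=0)=0; Z[29]=0

[30, 0, 0, 1, 0, 0, 0, 0, 0, 0, 2, 0, 0, 0, 0, 0, 0, 0, 0, 1, 1, 0, 1, 1, 0, 0, 0, 0, 2, 0]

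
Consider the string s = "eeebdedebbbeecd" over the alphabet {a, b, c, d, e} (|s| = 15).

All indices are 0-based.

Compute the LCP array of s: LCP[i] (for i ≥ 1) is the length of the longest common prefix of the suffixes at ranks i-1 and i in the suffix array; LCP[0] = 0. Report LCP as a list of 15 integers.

[0, 2, 1, 1, 0, 0, 1, 2, 0, 2, 1, 1, 1, 2, 2]

rank→(start, suffix):
  0 → (8, 'bbbeecd')
  1 → (9, 'bbeecd')
  2 → (3, 'bdedebbbeecd')
  3 → (10, 'beecd')
  4 → (13, 'cd')
  5 → (14, 'd')
  6 → (6, 'debbbeecd')
  7 → (4, 'dedebbbeecd')
  8 → (7, 'ebbbeecd')
  9 → (2, 'ebdedebbbeecd')
  10 → (12, 'ecd')
  11 → (5, 'edebbbeecd')
  12 → (1, 'eebdedebbbeecd')
  13 → (11, 'eecd')
  14 → (0, 'eeebdedebbbeecd')

SA = [8, 9, 3, 10, 13, 14, 6, 4, 7, 2, 12, 5, 1, 11, 0]
rank  pair      lcp
   1  s[8:],s[9:]  2  'bb'
   2  s[9:],s[3:]  1  'b'
   3  s[3:],s[10:]  1  'b'
   4  s[10:],s[13:]  0  ''
   5  s[13:],s[14:]  0  ''
   6  s[14:],s[6:]  1  'd'
   7  s[6:],s[4:]  2  'de'
   8  s[4:],s[7:]  0  ''
   9  s[7:],s[2:]  2  'eb'
  10  s[2:],s[12:]  1  'e'
  11  s[12:],s[5:]  1  'e'
  12  s[5:],s[1:]  1  'e'
  13  s[1:],s[11:]  2  'ee'
  14  s[11:],s[0:]  2  'ee'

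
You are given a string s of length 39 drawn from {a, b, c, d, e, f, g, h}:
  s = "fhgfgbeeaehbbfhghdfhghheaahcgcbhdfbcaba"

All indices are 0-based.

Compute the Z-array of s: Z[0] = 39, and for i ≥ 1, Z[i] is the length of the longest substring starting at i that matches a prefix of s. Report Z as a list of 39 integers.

Z[0]=39
i=1: outside box; Z[1]=0
i=2: outside box; Z[2]=0
i=3: outside box; Z[3]=1 grow→box=[3,4)
i=4: outside box; Z[4]=0
i=5: outside box; Z[5]=0
i=6: outside box; Z[6]=0
i=7: outside box; Z[7]=0
i=8: outside box; Z[8]=0
i=9: outside box; Z[9]=0
i=10: outside box; Z[10]=0
i=11: outside box; Z[11]=0
i=12: outside box; Z[12]=0
i=13: outside box; Z[13]=3 grow→box=[13,16)
i=14: min(r-i=2, Z[1]=0)=0; Z[14]=0
i=15: min(r-i=1, Z[2]=0)=0; Z[15]=0
i=16: outside box; Z[16]=0
i=17: outside box; Z[17]=0
i=18: outside box; Z[18]=3 grow→box=[18,21)
i=19: min(r-i=2, Z[1]=0)=0; Z[19]=0
i=20: min(r-i=1, Z[2]=0)=0; Z[20]=0
i=21: outside box; Z[21]=0
i=22: outside box; Z[22]=0
i=23: outside box; Z[23]=0
i=24: outside box; Z[24]=0
i=25: outside box; Z[25]=0
i=26: outside box; Z[26]=0
i=27: outside box; Z[27]=0
i=28: outside box; Z[28]=0
i=29: outside box; Z[29]=0
i=30: outside box; Z[30]=0
i=31: outside box; Z[31]=0
i=32: outside box; Z[32]=0
i=33: outside box; Z[33]=1 grow→box=[33,34)
i=34: outside box; Z[34]=0
i=35: outside box; Z[35]=0
i=36: outside box; Z[36]=0
i=37: outside box; Z[37]=0
i=38: outside box; Z[38]=0

[39, 0, 0, 1, 0, 0, 0, 0, 0, 0, 0, 0, 0, 3, 0, 0, 0, 0, 3, 0, 0, 0, 0, 0, 0, 0, 0, 0, 0, 0, 0, 0, 0, 1, 0, 0, 0, 0, 0]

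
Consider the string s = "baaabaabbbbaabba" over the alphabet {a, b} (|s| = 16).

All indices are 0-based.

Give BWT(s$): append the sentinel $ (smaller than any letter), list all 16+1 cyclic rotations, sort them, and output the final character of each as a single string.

abbabbaaab$baabba

rank  rotation           last
    0  $baaabaabbbbaabba  a
    1  a$baaabaabbbbaabb  b
    2  aaabaabbbbaabba$b  b
    3  aabaabbbbaabba$ba  a
    4  aabba$baaabaabbbb  b
    5  aabbbbaabba$baaab  b
    6  abaabbbbaabba$baa  a
    7  abba$baaabaabbbba  a
    8  abbbbaabba$baaaba  a
    9  ba$baaabaabbbbaab  b
   10  baaabaabbbbaabba$  $
   11  baabba$baaabaabbb  b
   12  baabbbbaabba$baaa  a
   13  bba$baaabaabbbbaa  a
   14  bbaabba$baaabaabb  b
   15  bbbaabba$baaabaab  b
   16  bbbbaabba$baaabaa  a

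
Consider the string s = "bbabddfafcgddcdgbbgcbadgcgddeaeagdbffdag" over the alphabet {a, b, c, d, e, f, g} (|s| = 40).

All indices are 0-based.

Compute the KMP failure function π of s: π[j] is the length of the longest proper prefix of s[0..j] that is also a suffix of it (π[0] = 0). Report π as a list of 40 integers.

π[0] = 0
j=1 s[j]='b': π[1]=1 (border 'b')
j=2 s[j]='a': k: 1→0; π[2]=0 (border '')
j=3 s[j]='b': π[3]=1 (border 'b')
j=4 s[j]='d': k: 1→0; π[4]=0 (border '')
j=5 s[j]='d': π[5]=0 (border '')
j=6 s[j]='f': π[6]=0 (border '')
j=7 s[j]='a': π[7]=0 (border '')
j=8 s[j]='f': π[8]=0 (border '')
j=9 s[j]='c': π[9]=0 (border '')
j=10 s[j]='g': π[10]=0 (border '')
j=11 s[j]='d': π[11]=0 (border '')
j=12 s[j]='d': π[12]=0 (border '')
j=13 s[j]='c': π[13]=0 (border '')
j=14 s[j]='d': π[14]=0 (border '')
j=15 s[j]='g': π[15]=0 (border '')
j=16 s[j]='b': π[16]=1 (border 'b')
j=17 s[j]='b': π[17]=2 (border 'bb')
j=18 s[j]='g': k: 2→1→0; π[18]=0 (border '')
j=19 s[j]='c': π[19]=0 (border '')
j=20 s[j]='b': π[20]=1 (border 'b')
j=21 s[j]='a': k: 1→0; π[21]=0 (border '')
j=22 s[j]='d': π[22]=0 (border '')
j=23 s[j]='g': π[23]=0 (border '')
j=24 s[j]='c': π[24]=0 (border '')
j=25 s[j]='g': π[25]=0 (border '')
j=26 s[j]='d': π[26]=0 (border '')
j=27 s[j]='d': π[27]=0 (border '')
j=28 s[j]='e': π[28]=0 (border '')
j=29 s[j]='a': π[29]=0 (border '')
j=30 s[j]='e': π[30]=0 (border '')
j=31 s[j]='a': π[31]=0 (border '')
j=32 s[j]='g': π[32]=0 (border '')
j=33 s[j]='d': π[33]=0 (border '')
j=34 s[j]='b': π[34]=1 (border 'b')
j=35 s[j]='f': k: 1→0; π[35]=0 (border '')
j=36 s[j]='f': π[36]=0 (border '')
j=37 s[j]='d': π[37]=0 (border '')
j=38 s[j]='a': π[38]=0 (border '')
j=39 s[j]='g': π[39]=0 (border '')

[0, 1, 0, 1, 0, 0, 0, 0, 0, 0, 0, 0, 0, 0, 0, 0, 1, 2, 0, 0, 1, 0, 0, 0, 0, 0, 0, 0, 0, 0, 0, 0, 0, 0, 1, 0, 0, 0, 0, 0]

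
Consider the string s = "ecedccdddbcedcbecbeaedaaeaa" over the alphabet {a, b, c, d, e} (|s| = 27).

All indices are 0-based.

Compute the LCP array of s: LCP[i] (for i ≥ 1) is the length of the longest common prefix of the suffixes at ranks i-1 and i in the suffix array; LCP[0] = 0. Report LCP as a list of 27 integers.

[0, 1, 2, 1, 2, 0, 1, 2, 0, 3, 1, 1, 1, 4, 0, 1, 1, 2, 1, 2, 0, 2, 1, 2, 1, 2, 3]

rank→(start, suffix):
  0 → (26, 'a')
  1 → (25, 'aa')
  2 → (22, 'aaeaa')
  3 → (23, 'aeaa')
  4 → (19, 'aedaaeaa')
  5 → (9, 'bcedcbecbeaedaaeaa')
  6 → (17, 'beaedaaeaa')
  7 → (14, 'becbeaedaaeaa')
  8 → (16, 'cbeaedaaeaa')
  9 → (13, 'cbecbeaedaaeaa')
  10 → (4, 'ccdddbcedcbecbeaedaaeaa')
  11 → (5, 'cdddbcedcbecbeaedaaeaa')
  12 → (10, 'cedcbecbeaedaaeaa')
  13 → (1, 'cedccdddbcedcbecbeaedaaeaa')
  14 → (21, 'daaeaa')
  15 → (8, 'dbcedcbecbeaedaaeaa')
  16 → (12, 'dcbecbeaedaaeaa')
  17 → (3, 'dccdddbcedcbecbeaedaaeaa')
  18 → (7, 'ddbcedcbecbeaedaaeaa')
  19 → (6, 'dddbcedcbecbeaedaaeaa')
  20 → (24, 'eaa')
  21 → (18, 'eaedaaeaa')
  22 → (15, 'ecbeaedaaeaa')
  23 → (0, 'ecedccdddbcedcbecbeaedaaeaa')
  24 → (20, 'edaaeaa')
  25 → (11, 'edcbecbeaedaaeaa')
  26 → (2, 'edccdddbcedcbecbeaedaaeaa')

SA = [26, 25, 22, 23, 19, 9, 17, 14, 16, 13, 4, 5, 10, 1, 21, 8, 12, 3, 7, 6, 24, 18, 15, 0, 20, 11, 2]
i: (SA[i-1],SA[i]) lcp shared
  1: (26,25) 1 'a'
  2: (25,22) 2 'aa'
  3: (22,23) 1 'a'
  4: (23,19) 2 'ae'
  5: (19,9) 0 ''
  6: (9,17) 1 'b'
  7: (17,14) 2 'be'
  8: (14,16) 0 ''
  9: (16,13) 3 'cbe'
  10: (13,4) 1 'c'
  11: (4,5) 1 'c'
  12: (5,10) 1 'c'
  13: (10,1) 4 'cedc'
  14: (1,21) 0 ''
  15: (21,8) 1 'd'
  16: (8,12) 1 'd'
  17: (12,3) 2 'dc'
  18: (3,7) 1 'd'
  19: (7,6) 2 'dd'
  20: (6,24) 0 ''
  21: (24,18) 2 'ea'
  22: (18,15) 1 'e'
  23: (15,0) 2 'ec'
  24: (0,20) 1 'e'
  25: (20,11) 2 'ed'
  26: (11,2) 3 'edc'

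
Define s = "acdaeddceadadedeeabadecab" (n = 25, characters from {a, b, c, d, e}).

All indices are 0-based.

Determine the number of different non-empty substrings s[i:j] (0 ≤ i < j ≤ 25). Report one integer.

296

rank | idx | suffix
   0 |  23 | ab
   1 |  17 | abadecab
   2 |   0 | acdaeddceadadedeeabadecab
   3 |   9 | adadedeeabadecab
   4 |  19 | adecab
   5 |  11 | adedeeabadecab
   6 |   3 | aeddceadadedeeabadecab
   7 |  24 | b
   8 |  18 | badecab
   9 |  22 | cab
  10 |   1 | cdaeddceadadedeeabadecab
  11 |   7 | ceadadedeeabadecab
  12 |  10 | dadedeeabadecab
  13 |   2 | daeddceadadedeeabadecab
  14 |   6 | dceadadedeeabadecab
  15 |   5 | ddceadadedeeabadecab
  16 |  20 | decab
  17 |  12 | dedeeabadecab
  18 |  14 | deeabadecab
  19 |  16 | eabadecab
  20 |   8 | eadadedeeabadecab
  21 |  21 | ecab
  22 |   4 | eddceadadedeeabadecab
  23 |  13 | edeeabadecab
  24 |  15 | eeabadecab

SA = [23, 17, 0, 9, 19, 11, 3, 24, 18, 22, 1, 7, 10, 2, 6, 5, 20, 12, 14, 16, 8, 21, 4, 13, 15]
[i] adj suffixes → lcp
  [1] 23/17 → 2 ('ab')
  [2] 17/0 → 1 ('a')
  [3] 0/9 → 1 ('a')
  [4] 9/19 → 2 ('ad')
  [5] 19/11 → 3 ('ade')
  [6] 11/3 → 1 ('a')
  [7] 3/24 → 0 ('')
  [8] 24/18 → 1 ('b')
  [9] 18/22 → 0 ('')
  [10] 22/1 → 1 ('c')
  [11] 1/7 → 1 ('c')
  [12] 7/10 → 0 ('')
  [13] 10/2 → 2 ('da')
  [14] 2/6 → 1 ('d')
  [15] 6/5 → 1 ('d')
  [16] 5/20 → 1 ('d')
  [17] 20/12 → 2 ('de')
  [18] 12/14 → 2 ('de')
  [19] 14/16 → 0 ('')
  [20] 16/8 → 2 ('ea')
  [21] 8/21 → 1 ('e')
  [22] 21/4 → 1 ('e')
  [23] 4/13 → 2 ('ed')
  [24] 13/15 → 1 ('e')

n(n+1)/2 = 25·26/2 = 325
Σ LCP = 0 + 2 + 1 + 1 + 2 + 3 + 1 + 0 + 1 + 0 + 1 + 1 + 0 + 2 + 1 + 1 + 1 + 2 + 2 + 0 + 2 + 1 + 1 + 2 + 1 = 29
distinct = 325 − 29 = 296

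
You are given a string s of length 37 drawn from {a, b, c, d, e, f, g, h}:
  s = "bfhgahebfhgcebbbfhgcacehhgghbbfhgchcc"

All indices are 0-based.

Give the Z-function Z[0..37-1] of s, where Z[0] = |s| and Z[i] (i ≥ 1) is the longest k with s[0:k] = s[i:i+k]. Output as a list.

Z[0]=37
i=1: outside box; Z[1]=0
i=2: outside box; Z[2]=0
i=3: outside box; Z[3]=0
i=4: outside box; Z[4]=0
i=5: outside box; Z[5]=0
i=6: outside box; Z[6]=0
i=7: outside box; Z[7]=4 scan→box=[7,11)
i=8: min(r-i=3, Z[1]=0)=0; Z[8]=0
i=9: min(r-i=2, Z[2]=0)=0; Z[9]=0
i=10: min(r-i=1, Z[3]=0)=0; Z[10]=0
i=11: outside box; Z[11]=0
i=12: outside box; Z[12]=0
i=13: outside box; Z[13]=1 scan→box=[13,14)
i=14: outside box; Z[14]=1 scan→box=[14,15)
i=15: outside box; Z[15]=4 scan→box=[15,19)
i=16: min(r-i=3, Z[1]=0)=0; Z[16]=0
i=17: min(r-i=2, Z[2]=0)=0; Z[17]=0
i=18: min(r-i=1, Z[3]=0)=0; Z[18]=0
i=19: outside box; Z[19]=0
i=20: outside box; Z[20]=0
i=21: outside box; Z[21]=0
i=22: outside box; Z[22]=0
i=23: outside box; Z[23]=0
i=24: outside box; Z[24]=0
i=25: outside box; Z[25]=0
i=26: outside box; Z[26]=0
i=27: outside box; Z[27]=0
i=28: outside box; Z[28]=1 scan→box=[28,29)
i=29: outside box; Z[29]=4 scan→box=[29,33)
i=30: min(r-i=3, Z[1]=0)=0; Z[30]=0
i=31: min(r-i=2, Z[2]=0)=0; Z[31]=0
i=32: min(r-i=1, Z[3]=0)=0; Z[32]=0
i=33: outside box; Z[33]=0
i=34: outside box; Z[34]=0
i=35: outside box; Z[35]=0
i=36: outside box; Z[36]=0

[37, 0, 0, 0, 0, 0, 0, 4, 0, 0, 0, 0, 0, 1, 1, 4, 0, 0, 0, 0, 0, 0, 0, 0, 0, 0, 0, 0, 1, 4, 0, 0, 0, 0, 0, 0, 0]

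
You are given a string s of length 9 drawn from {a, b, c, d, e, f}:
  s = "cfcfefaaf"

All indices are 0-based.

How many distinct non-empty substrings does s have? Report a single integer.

sorted suffixes:
  #0 SA[0]=6  'aaf'
  #1 SA[1]=7  'af'
  #2 SA[2]=0  'cfcfefaaf'
  #3 SA[3]=2  'cfefaaf'
  #4 SA[4]=4  'efaaf'
  #5 SA[5]=8  'f'
  #6 SA[6]=5  'faaf'
  #7 SA[7]=1  'fcfefaaf'
  #8 SA[8]=3  'fefaaf'

SA = [6, 7, 0, 2, 4, 8, 5, 1, 3]
[i] adj suffixes → lcp
  [1] 6/7 → 1 ('a')
  [2] 7/0 → 0 ('')
  [3] 0/2 → 2 ('cf')
  [4] 2/4 → 0 ('')
  [5] 4/8 → 0 ('')
  [6] 8/5 → 1 ('f')
  [7] 5/1 → 1 ('f')
  [8] 1/3 → 1 ('f')

n(n+1)/2 = 9·10/2 = 45
Σ LCP = 0 + 1 + 0 + 2 + 0 + 0 + 1 + 1 + 1 = 6
distinct = 45 − 6 = 39

39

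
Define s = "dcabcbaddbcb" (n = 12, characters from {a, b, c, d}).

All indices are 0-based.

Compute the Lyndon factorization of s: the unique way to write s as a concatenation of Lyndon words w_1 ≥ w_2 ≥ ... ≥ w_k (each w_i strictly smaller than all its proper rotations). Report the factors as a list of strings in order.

["d", "c", "abcbaddbcb"]

emit factor 1: 'd' (i=0, period=1)
emit factor 2: 'c' (i=1, period=1)
emit factor 3: 'abcbaddbcb' (i=2, period=10)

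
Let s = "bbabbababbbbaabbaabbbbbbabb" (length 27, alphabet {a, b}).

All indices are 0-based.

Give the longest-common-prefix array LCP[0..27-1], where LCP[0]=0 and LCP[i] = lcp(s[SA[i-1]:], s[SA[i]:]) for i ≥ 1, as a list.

sorted suffixes:
  #0 SA[0]=12  'aabbaabbbbbbabb'
  #1 SA[1]=16  'aabbbbbbabb'
  #2 SA[2]=5  'ababbbbaabbaabbbbbbabb'
  #3 SA[3]=24  'abb'
  #4 SA[4]=13  'abbaabbbbbbabb'
  #5 SA[5]=2  'abbababbbbaabbaabbbbbbabb'
  #6 SA[6]=7  'abbbbaabbaabbbbbbabb'
  #7 SA[7]=17  'abbbbbbabb'
  #8 SA[8]=26  'b'
  #9 SA[9]=11  'baabbaabbbbbbabb'
  #10 SA[10]=15  'baabbbbbbabb'
  #11 SA[11]=4  'bababbbbaabbaabbbbbbabb'
  #12 SA[12]=23  'babb'
  #13 SA[13]=1  'babbababbbbaabbaabbbbbbabb'
  #14 SA[14]=6  'babbbbaabbaabbbbbbabb'
  #15 SA[15]=25  'bb'
  #16 SA[16]=10  'bbaabbaabbbbbbabb'
  #17 SA[17]=14  'bbaabbbbbbabb'
  #18 SA[18]=3  'bbababbbbaabbaabbbbbbabb'
  #19 SA[19]=22  'bbabb'
  #20 SA[20]=0  'bbabbababbbbaabbaabbbbbbabb'
  #21 SA[21]=9  'bbbaabbaabbbbbbabb'
  #22 SA[22]=21  'bbbabb'
  #23 SA[23]=8  'bbbbaabbaabbbbbbabb'
  #24 SA[24]=20  'bbbbabb'
  #25 SA[25]=19  'bbbbbabb'
  #26 SA[26]=18  'bbbbbbabb'

SA = [12, 16, 5, 24, 13, 2, 7, 17, 26, 11, 15, 4, 23, 1, 6, 25, 10, 14, 3, 22, 0, 9, 21, 8, 20, 19, 18]
i: (SA[i-1],SA[i]) lcp shared
  1: (12,16) 4 'aabb'
  2: (16,5) 1 'a'
  3: (5,24) 2 'ab'
  4: (24,13) 3 'abb'
  5: (13,2) 4 'abba'
  6: (2,7) 3 'abb'
  7: (7,17) 5 'abbbb'
  8: (17,26) 0 ''
  9: (26,11) 1 'b'
  10: (11,15) 5 'baabb'
  11: (15,4) 2 'ba'
  12: (4,23) 3 'bab'
  13: (23,1) 4 'babb'
  14: (1,6) 4 'babb'
  15: (6,25) 1 'b'
  16: (25,10) 2 'bb'
  17: (10,14) 6 'bbaabb'
  18: (14,3) 3 'bba'
  19: (3,22) 4 'bbab'
  20: (22,0) 5 'bbabb'
  21: (0,9) 2 'bb'
  22: (9,21) 4 'bbba'
  23: (21,8) 3 'bbb'
  24: (8,20) 5 'bbbba'
  25: (20,19) 4 'bbbb'
  26: (19,18) 5 'bbbbb'

[0, 4, 1, 2, 3, 4, 3, 5, 0, 1, 5, 2, 3, 4, 4, 1, 2, 6, 3, 4, 5, 2, 4, 3, 5, 4, 5]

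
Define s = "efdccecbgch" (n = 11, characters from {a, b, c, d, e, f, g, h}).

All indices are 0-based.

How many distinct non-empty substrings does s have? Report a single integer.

62

rank→(start, suffix):
  0 → (7, 'bgch')
  1 → (6, 'cbgch')
  2 → (3, 'ccecbgch')
  3 → (4, 'cecbgch')
  4 → (9, 'ch')
  5 → (2, 'dccecbgch')
  6 → (5, 'ecbgch')
  7 → (0, 'efdccecbgch')
  8 → (1, 'fdccecbgch')
  9 → (8, 'gch')
  10 → (10, 'h')

SA = [7, 6, 3, 4, 9, 2, 5, 0, 1, 8, 10]
i: (SA[i-1],SA[i]) lcp shared
  1: (7,6) 0 ''
  2: (6,3) 1 'c'
  3: (3,4) 1 'c'
  4: (4,9) 1 'c'
  5: (9,2) 0 ''
  6: (2,5) 0 ''
  7: (5,0) 1 'e'
  8: (0,1) 0 ''
  9: (1,8) 0 ''
  10: (8,10) 0 ''

n(n+1)/2 = 11·12/2 = 66
Σ LCP = 0 + 0 + 1 + 1 + 1 + 0 + 0 + 1 + 0 + 0 + 0 = 4
distinct = 66 − 4 = 62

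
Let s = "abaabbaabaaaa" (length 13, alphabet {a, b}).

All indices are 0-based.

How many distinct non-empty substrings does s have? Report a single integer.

rank | idx | suffix
   0 |  12 | a
   1 |  11 | aa
   2 |  10 | aaa
   3 |   9 | aaaa
   4 |   6 | aabaaaa
   5 |   2 | aabbaabaaaa
   6 |   7 | abaaaa
   7 |   0 | abaabbaabaaaa
   8 |   3 | abbaabaaaa
   9 |   8 | baaaa
  10 |   5 | baabaaaa
  11 |   1 | baabbaabaaaa
  12 |   4 | bbaabaaaa

SA = [12, 11, 10, 9, 6, 2, 7, 0, 3, 8, 5, 1, 4]
[i] adj suffixes → lcp
  [1] 12/11 → 1 ('a')
  [2] 11/10 → 2 ('aa')
  [3] 10/9 → 3 ('aaa')
  [4] 9/6 → 2 ('aa')
  [5] 6/2 → 3 ('aab')
  [6] 2/7 → 1 ('a')
  [7] 7/0 → 4 ('abaa')
  [8] 0/3 → 2 ('ab')
  [9] 3/8 → 0 ('')
  [10] 8/5 → 3 ('baa')
  [11] 5/1 → 4 ('baab')
  [12] 1/4 → 1 ('b')

n(n+1)/2 = 13·14/2 = 91
Σ LCP = 0 + 1 + 2 + 3 + 2 + 3 + 1 + 4 + 2 + 0 + 3 + 4 + 1 = 26
distinct = 91 − 26 = 65

65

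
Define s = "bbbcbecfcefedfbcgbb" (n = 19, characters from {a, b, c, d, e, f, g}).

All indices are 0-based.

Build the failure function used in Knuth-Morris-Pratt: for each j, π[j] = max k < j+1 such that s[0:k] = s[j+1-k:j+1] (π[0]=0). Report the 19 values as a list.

[0, 1, 2, 0, 1, 0, 0, 0, 0, 0, 0, 0, 0, 0, 1, 0, 0, 1, 2]

π[0] = 0
j=1 s[j]='b': π[1]=1 (border 'b')
j=2 s[j]='b': π[2]=2 (border 'bb')
j=3 s[j]='c': k: 2→1→0; π[3]=0 (border '')
j=4 s[j]='b': π[4]=1 (border 'b')
j=5 s[j]='e': k: 1→0; π[5]=0 (border '')
j=6 s[j]='c': π[6]=0 (border '')
j=7 s[j]='f': π[7]=0 (border '')
j=8 s[j]='c': π[8]=0 (border '')
j=9 s[j]='e': π[9]=0 (border '')
j=10 s[j]='f': π[10]=0 (border '')
j=11 s[j]='e': π[11]=0 (border '')
j=12 s[j]='d': π[12]=0 (border '')
j=13 s[j]='f': π[13]=0 (border '')
j=14 s[j]='b': π[14]=1 (border 'b')
j=15 s[j]='c': k: 1→0; π[15]=0 (border '')
j=16 s[j]='g': π[16]=0 (border '')
j=17 s[j]='b': π[17]=1 (border 'b')
j=18 s[j]='b': π[18]=2 (border 'bb')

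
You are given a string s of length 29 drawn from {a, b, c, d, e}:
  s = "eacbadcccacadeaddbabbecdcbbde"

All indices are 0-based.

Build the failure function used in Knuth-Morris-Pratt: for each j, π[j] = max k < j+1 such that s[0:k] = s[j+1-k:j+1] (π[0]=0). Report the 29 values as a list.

π[0] = 0
j=1 s[j]='a': π[1]=0 (border '')
j=2 s[j]='c': π[2]=0 (border '')
j=3 s[j]='b': π[3]=0 (border '')
j=4 s[j]='a': π[4]=0 (border '')
j=5 s[j]='d': π[5]=0 (border '')
j=6 s[j]='c': π[6]=0 (border '')
j=7 s[j]='c': π[7]=0 (border '')
j=8 s[j]='c': π[8]=0 (border '')
j=9 s[j]='a': π[9]=0 (border '')
j=10 s[j]='c': π[10]=0 (border '')
j=11 s[j]='a': π[11]=0 (border '')
j=12 s[j]='d': π[12]=0 (border '')
j=13 s[j]='e': π[13]=1 (border 'e')
j=14 s[j]='a': π[14]=2 (border 'ea')
j=15 s[j]='d': k: 2→0; π[15]=0 (border '')
j=16 s[j]='d': π[16]=0 (border '')
j=17 s[j]='b': π[17]=0 (border '')
j=18 s[j]='a': π[18]=0 (border '')
j=19 s[j]='b': π[19]=0 (border '')
j=20 s[j]='b': π[20]=0 (border '')
j=21 s[j]='e': π[21]=1 (border 'e')
j=22 s[j]='c': k: 1→0; π[22]=0 (border '')
j=23 s[j]='d': π[23]=0 (border '')
j=24 s[j]='c': π[24]=0 (border '')
j=25 s[j]='b': π[25]=0 (border '')
j=26 s[j]='b': π[26]=0 (border '')
j=27 s[j]='d': π[27]=0 (border '')
j=28 s[j]='e': π[28]=1 (border 'e')

[0, 0, 0, 0, 0, 0, 0, 0, 0, 0, 0, 0, 0, 1, 2, 0, 0, 0, 0, 0, 0, 1, 0, 0, 0, 0, 0, 0, 1]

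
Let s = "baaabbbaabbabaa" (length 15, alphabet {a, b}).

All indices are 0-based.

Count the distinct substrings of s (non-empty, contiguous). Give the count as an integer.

91

rank→(start, suffix):
  0 → (14, 'a')
  1 → (13, 'aa')
  2 → (1, 'aaabbbaabbabaa')
  3 → (7, 'aabbabaa')
  4 → (2, 'aabbbaabbabaa')
  5 → (11, 'abaa')
  6 → (8, 'abbabaa')
  7 → (3, 'abbbaabbabaa')
  8 → (12, 'baa')
  9 → (0, 'baaabbbaabbabaa')
  10 → (6, 'baabbabaa')
  11 → (10, 'babaa')
  12 → (5, 'bbaabbabaa')
  13 → (9, 'bbabaa')
  14 → (4, 'bbbaabbabaa')

SA = [14, 13, 1, 7, 2, 11, 8, 3, 12, 0, 6, 10, 5, 9, 4]
i: (SA[i-1],SA[i]) lcp shared
  1: (14,13) 1 'a'
  2: (13,1) 2 'aa'
  3: (1,7) 2 'aa'
  4: (7,2) 4 'aabb'
  5: (2,11) 1 'a'
  6: (11,8) 2 'ab'
  7: (8,3) 3 'abb'
  8: (3,12) 0 ''
  9: (12,0) 3 'baa'
  10: (0,6) 3 'baa'
  11: (6,10) 2 'ba'
  12: (10,5) 1 'b'
  13: (5,9) 3 'bba'
  14: (9,4) 2 'bb'

n(n+1)/2 = 15·16/2 = 120
Σ LCP = 0 + 1 + 2 + 2 + 4 + 1 + 2 + 3 + 0 + 3 + 3 + 2 + 1 + 3 + 2 = 29
distinct = 120 − 29 = 91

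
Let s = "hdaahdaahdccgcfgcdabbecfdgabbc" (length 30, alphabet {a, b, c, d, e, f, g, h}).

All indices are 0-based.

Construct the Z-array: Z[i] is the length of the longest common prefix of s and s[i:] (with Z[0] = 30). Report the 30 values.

[30, 0, 0, 0, 6, 0, 0, 0, 2, 0, 0, 0, 0, 0, 0, 0, 0, 0, 0, 0, 0, 0, 0, 0, 0, 0, 0, 0, 0, 0]

Z[0]=30
i=1: i≥r, start 0; Z[1]=0
i=2: i≥r, start 0; Z[2]=0
i=3: i≥r, start 0; Z[3]=0
i=4: i≥r, start 0; Z[4]=6 extend→box=[4,10)
i=5: min(r-i=5, Z[1]=0)=0; Z[5]=0
i=6: min(r-i=4, Z[2]=0)=0; Z[6]=0
i=7: min(r-i=3, Z[3]=0)=0; Z[7]=0
i=8: min(r-i=2, Z[4]=6)=2; Z[8]=2
i=9: min(r-i=1, Z[5]=0)=0; Z[9]=0
i=10: i≥r, start 0; Z[10]=0
i=11: i≥r, start 0; Z[11]=0
i=12: i≥r, start 0; Z[12]=0
i=13: i≥r, start 0; Z[13]=0
i=14: i≥r, start 0; Z[14]=0
i=15: i≥r, start 0; Z[15]=0
i=16: i≥r, start 0; Z[16]=0
i=17: i≥r, start 0; Z[17]=0
i=18: i≥r, start 0; Z[18]=0
i=19: i≥r, start 0; Z[19]=0
i=20: i≥r, start 0; Z[20]=0
i=21: i≥r, start 0; Z[21]=0
i=22: i≥r, start 0; Z[22]=0
i=23: i≥r, start 0; Z[23]=0
i=24: i≥r, start 0; Z[24]=0
i=25: i≥r, start 0; Z[25]=0
i=26: i≥r, start 0; Z[26]=0
i=27: i≥r, start 0; Z[27]=0
i=28: i≥r, start 0; Z[28]=0
i=29: i≥r, start 0; Z[29]=0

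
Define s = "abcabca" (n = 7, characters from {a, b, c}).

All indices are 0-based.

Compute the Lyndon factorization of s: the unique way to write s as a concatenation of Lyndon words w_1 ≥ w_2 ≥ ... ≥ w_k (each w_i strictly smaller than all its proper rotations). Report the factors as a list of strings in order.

emit factor 1: 'abc' (i=0, period=3)
emit factor 2: 'abc' (i=3, period=3)
emit factor 3: 'a' (i=6, period=1)

["abc", "abc", "a"]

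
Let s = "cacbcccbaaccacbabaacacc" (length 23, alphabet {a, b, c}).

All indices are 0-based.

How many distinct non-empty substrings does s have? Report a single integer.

sorted suffixes:
  #0 SA[0]=17  'aacacc'
  #1 SA[1]=8  'aaccacbabaacacc'
  #2 SA[2]=15  'abaacacc'
  #3 SA[3]=18  'acacc'
  #4 SA[4]=12  'acbabaacacc'
  #5 SA[5]=1  'acbcccbaaccacbabaacacc'
  #6 SA[6]=20  'acc'
  #7 SA[7]=9  'accacbabaacacc'
  #8 SA[8]=16  'baacacc'
  #9 SA[9]=7  'baaccacbabaacacc'
  #10 SA[10]=14  'babaacacc'
  #11 SA[11]=3  'bcccbaaccacbabaacacc'
  #12 SA[12]=22  'c'
  #13 SA[13]=11  'cacbabaacacc'
  #14 SA[14]=0  'cacbcccbaaccacbabaacacc'
  #15 SA[15]=19  'cacc'
  #16 SA[16]=6  'cbaaccacbabaacacc'
  #17 SA[17]=13  'cbabaacacc'
  #18 SA[18]=2  'cbcccbaaccacbabaacacc'
  #19 SA[19]=21  'cc'
  #20 SA[20]=10  'ccacbabaacacc'
  #21 SA[21]=5  'ccbaaccacbabaacacc'
  #22 SA[22]=4  'cccbaaccacbabaacacc'

SA = [17, 8, 15, 18, 12, 1, 20, 9, 16, 7, 14, 3, 22, 11, 0, 19, 6, 13, 2, 21, 10, 5, 4]
rank  pair      lcp
   1  s[17:],s[8:]  3  'aac'
   2  s[8:],s[15:]  1  'a'
   3  s[15:],s[18:]  1  'a'
   4  s[18:],s[12:]  2  'ac'
   5  s[12:],s[1:]  3  'acb'
   6  s[1:],s[20:]  2  'ac'
   7  s[20:],s[9:]  3  'acc'
   8  s[9:],s[16:]  0  ''
   9  s[16:],s[7:]  4  'baac'
  10  s[7:],s[14:]  2  'ba'
  11  s[14:],s[3:]  1  'b'
  12  s[3:],s[22:]  0  ''
  13  s[22:],s[11:]  1  'c'
  14  s[11:],s[0:]  4  'cacb'
  15  s[0:],s[19:]  3  'cac'
  16  s[19:],s[6:]  1  'c'
  17  s[6:],s[13:]  3  'cba'
  18  s[13:],s[2:]  2  'cb'
  19  s[2:],s[21:]  1  'c'
  20  s[21:],s[10:]  2  'cc'
  21  s[10:],s[5:]  2  'cc'
  22  s[5:],s[4:]  2  'cc'

n(n+1)/2 = 23·24/2 = 276
Σ LCP = 0 + 3 + 1 + 1 + 2 + 3 + 2 + 3 + 0 + 4 + 2 + 1 + 0 + 1 + 4 + 3 + 1 + 3 + 2 + 1 + 2 + 2 + 2 = 43
distinct = 276 − 43 = 233

233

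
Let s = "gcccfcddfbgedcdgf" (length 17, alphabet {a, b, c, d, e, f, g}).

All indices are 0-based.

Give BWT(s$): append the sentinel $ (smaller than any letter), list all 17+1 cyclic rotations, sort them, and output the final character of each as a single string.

ffgcfdcecdcggdc$bd

rank  rotation            last
    0  $gcccfcddfbgedcdgf  f
    1  bgedcdgf$gcccfcddf  f
    2  cccfcddfbgedcdgf$g  g
    3  ccfcddfbgedcdgf$gc  c
    4  cddfbgedcdgf$gcccf  f
    5  cdgf$gcccfcddfbged  d
    6  cfcddfbgedcdgf$gcc  c
    7  dcdgf$gcccfcddfbge  e
    8  ddfbgedcdgf$gcccfc  c
    9  dfbgedcdgf$gcccfcd  d
   10  dgf$gcccfcddfbgedc  c
   11  edcdgf$gcccfcddfbg  g
   12  f$gcccfcddfbgedcdg  g
   13  fbgedcdgf$gcccfcdd  d
   14  fcddfbgedcdgf$gccc  c
   15  gcccfcddfbgedcdgf$  $
   16  gedcdgf$gcccfcddfb  b
   17  gf$gcccfcddfbgedcd  d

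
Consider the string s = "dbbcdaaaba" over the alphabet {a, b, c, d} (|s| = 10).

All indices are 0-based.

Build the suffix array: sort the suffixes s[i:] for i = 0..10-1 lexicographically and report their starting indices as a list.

[9, 5, 6, 7, 8, 1, 2, 3, 4, 0]

rank | idx | suffix
   0 |   9 | a
   1 |   5 | aaaba
   2 |   6 | aaba
   3 |   7 | aba
   4 |   8 | ba
   5 |   1 | bbcdaaaba
   6 |   2 | bcdaaaba
   7 |   3 | cdaaaba
   8 |   4 | daaaba
   9 |   0 | dbbcdaaaba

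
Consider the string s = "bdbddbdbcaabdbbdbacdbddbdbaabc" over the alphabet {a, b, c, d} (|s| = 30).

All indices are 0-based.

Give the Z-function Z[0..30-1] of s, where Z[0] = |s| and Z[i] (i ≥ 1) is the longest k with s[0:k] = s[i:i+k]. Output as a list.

[30, 0, 2, 0, 0, 3, 0, 1, 0, 0, 0, 3, 0, 1, 3, 0, 1, 0, 0, 0, 2, 0, 0, 3, 0, 1, 0, 0, 1, 0]

Z[0]=30
i=1: fresh scan; Z[1]=0
i=2: fresh scan; Z[2]=2 scan→box=[2,4)
i=3: min(r-i=1, Z[1]=0)=0; Z[3]=0
i=4: fresh scan; Z[4]=0
i=5: fresh scan; Z[5]=3 scan→box=[5,8)
i=6: min(r-i=2, Z[1]=0)=0; Z[6]=0
i=7: min(r-i=1, Z[2]=2)=1; Z[7]=1
i=8: fresh scan; Z[8]=0
i=9: fresh scan; Z[9]=0
i=10: fresh scan; Z[10]=0
i=11: fresh scan; Z[11]=3 scan→box=[11,14)
i=12: min(r-i=2, Z[1]=0)=0; Z[12]=0
i=13: min(r-i=1, Z[2]=2)=1; Z[13]=1
i=14: fresh scan; Z[14]=3 scan→box=[14,17)
i=15: min(r-i=2, Z[1]=0)=0; Z[15]=0
i=16: min(r-i=1, Z[2]=2)=1; Z[16]=1
i=17: fresh scan; Z[17]=0
i=18: fresh scan; Z[18]=0
i=19: fresh scan; Z[19]=0
i=20: fresh scan; Z[20]=2 scan→box=[20,22)
i=21: min(r-i=1, Z[1]=0)=0; Z[21]=0
i=22: fresh scan; Z[22]=0
i=23: fresh scan; Z[23]=3 scan→box=[23,26)
i=24: min(r-i=2, Z[1]=0)=0; Z[24]=0
i=25: min(r-i=1, Z[2]=2)=1; Z[25]=1
i=26: fresh scan; Z[26]=0
i=27: fresh scan; Z[27]=0
i=28: fresh scan; Z[28]=1 scan→box=[28,29)
i=29: fresh scan; Z[29]=0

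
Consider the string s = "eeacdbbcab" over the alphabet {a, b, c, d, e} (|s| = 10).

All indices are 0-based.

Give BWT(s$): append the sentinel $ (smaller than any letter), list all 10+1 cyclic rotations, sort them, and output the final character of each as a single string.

rank  rotation     last
    0  $eeacdbbcab  b
    1  ab$eeacdbbc  c
    2  acdbbcab$ee  e
    3  b$eeacdbbca  a
    4  bbcab$eeacd  d
    5  bcab$eeacdb  b
    6  cab$eeacdbb  b
    7  cdbbcab$eea  a
    8  dbbcab$eeac  c
    9  eacdbbcab$e  e
   10  eeacdbbcab$  $

bceadbbace$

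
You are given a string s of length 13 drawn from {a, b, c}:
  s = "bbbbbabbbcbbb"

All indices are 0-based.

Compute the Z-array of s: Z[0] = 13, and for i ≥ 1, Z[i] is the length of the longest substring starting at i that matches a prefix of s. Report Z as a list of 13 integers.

[13, 4, 3, 2, 1, 0, 3, 2, 1, 0, 3, 2, 1]

Z[0]=13
i=1: outside box; Z[1]=4 extend→box=[1,5)
i=2: min(r-i=3, Z[1]=4)=3; Z[2]=3
i=3: min(r-i=2, Z[2]=3)=2; Z[3]=2
i=4: min(r-i=1, Z[3]=2)=1; Z[4]=1
i=5: outside box; Z[5]=0
i=6: outside box; Z[6]=3 extend→box=[6,9)
i=7: min(r-i=2, Z[1]=4)=2; Z[7]=2
i=8: min(r-i=1, Z[2]=3)=1; Z[8]=1
i=9: outside box; Z[9]=0
i=10: outside box; Z[10]=3 extend→box=[10,13)
i=11: min(r-i=2, Z[1]=4)=2; Z[11]=2
i=12: min(r-i=1, Z[2]=3)=1; Z[12]=1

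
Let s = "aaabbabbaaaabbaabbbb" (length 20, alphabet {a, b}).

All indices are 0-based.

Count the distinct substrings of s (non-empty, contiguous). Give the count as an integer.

156

rank→(start, suffix):
  0 → (8, 'aaaabbaabbbb')
  1 → (9, 'aaabbaabbbb')
  2 → (0, 'aaabbabbaaaabbaabbbb')
  3 → (10, 'aabbaabbbb')
  4 → (1, 'aabbabbaaaabbaabbbb')
  5 → (14, 'aabbbb')
  6 → (5, 'abbaaaabbaabbbb')
  7 → (11, 'abbaabbbb')
  8 → (2, 'abbabbaaaabbaabbbb')
  9 → (15, 'abbbb')
  10 → (19, 'b')
  11 → (7, 'baaaabbaabbbb')
  12 → (13, 'baabbbb')
  13 → (4, 'babbaaaabbaabbbb')
  14 → (18, 'bb')
  15 → (6, 'bbaaaabbaabbbb')
  16 → (12, 'bbaabbbb')
  17 → (3, 'bbabbaaaabbaabbbb')
  18 → (17, 'bbb')
  19 → (16, 'bbbb')

SA = [8, 9, 0, 10, 1, 14, 5, 11, 2, 15, 19, 7, 13, 4, 18, 6, 12, 3, 17, 16]
[i] adj suffixes → lcp
  [1] 8/9 → 3 ('aaa')
  [2] 9/0 → 6 ('aaabba')
  [3] 0/10 → 2 ('aa')
  [4] 10/1 → 5 ('aabba')
  [5] 1/14 → 4 ('aabb')
  [6] 14/5 → 1 ('a')
  [7] 5/11 → 5 ('abbaa')
  [8] 11/2 → 4 ('abba')
  [9] 2/15 → 3 ('abb')
  [10] 15/19 → 0 ('')
  [11] 19/7 → 1 ('b')
  [12] 7/13 → 3 ('baa')
  [13] 13/4 → 2 ('ba')
  [14] 4/18 → 1 ('b')
  [15] 18/6 → 2 ('bb')
  [16] 6/12 → 4 ('bbaa')
  [17] 12/3 → 3 ('bba')
  [18] 3/17 → 2 ('bb')
  [19] 17/16 → 3 ('bbb')

n(n+1)/2 = 20·21/2 = 210
Σ LCP = 0 + 3 + 6 + 2 + 5 + 4 + 1 + 5 + 4 + 3 + 0 + 1 + 3 + 2 + 1 + 2 + 4 + 3 + 2 + 3 = 54
distinct = 210 − 54 = 156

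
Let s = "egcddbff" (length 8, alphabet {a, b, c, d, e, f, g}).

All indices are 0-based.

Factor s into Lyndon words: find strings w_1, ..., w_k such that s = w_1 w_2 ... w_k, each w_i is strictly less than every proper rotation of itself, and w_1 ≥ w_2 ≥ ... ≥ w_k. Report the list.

emit factor 1: 'eg' (i=0, period=2)
emit factor 2: 'cdd' (i=2, period=3)
emit factor 3: 'bff' (i=5, period=3)

["eg", "cdd", "bff"]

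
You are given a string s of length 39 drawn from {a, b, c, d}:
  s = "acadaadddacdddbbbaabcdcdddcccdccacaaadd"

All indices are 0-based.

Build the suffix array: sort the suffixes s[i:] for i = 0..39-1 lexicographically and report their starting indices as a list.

[34, 17, 35, 4, 18, 32, 0, 9, 2, 36, 5, 16, 15, 14, 19, 33, 31, 1, 30, 26, 27, 28, 20, 10, 22, 38, 3, 8, 13, 29, 25, 21, 37, 7, 12, 24, 6, 11, 23]

rank→(start, suffix):
  0 → (34, 'aaadd')
  1 → (17, 'aabcdcdddcccdccacaaadd')
  2 → (35, 'aadd')
  3 → (4, 'aadddacdddbbbaabcdcdddcccdccacaaadd')
  4 → (18, 'abcdcdddcccdccacaaadd')
  5 → (32, 'acaaadd')
  6 → (0, 'acadaadddacdddbbbaabcdcdddcccdccacaaadd')
  7 → (9, 'acdddbbbaabcdcdddcccdccacaaadd')
  8 → (2, 'adaadddacdddbbbaabcdcdddcccdccacaaadd')
  9 → (36, 'add')
  10 → (5, 'adddacdddbbbaabcdcdddcccdccacaaadd')
  11 → (16, 'baabcdcdddcccdccacaaadd')
  12 → (15, 'bbaabcdcdddcccdccacaaadd')
  13 → (14, 'bbbaabcdcdddcccdccacaaadd')
  14 → (19, 'bcdcdddcccdccacaaadd')
  15 → (33, 'caaadd')
  16 → (31, 'cacaaadd')
  17 → (1, 'cadaadddacdddbbbaabcdcdddcccdccacaaadd')
  18 → (30, 'ccacaaadd')
  19 → (26, 'cccdccacaaadd')
  20 → (27, 'ccdccacaaadd')
  21 → (28, 'cdccacaaadd')
  22 → (20, 'cdcdddcccdccacaaadd')
  23 → (10, 'cdddbbbaabcdcdddcccdccacaaadd')
  24 → (22, 'cdddcccdccacaaadd')
  25 → (38, 'd')
  26 → (3, 'daadddacdddbbbaabcdcdddcccdccacaaadd')
  27 → (8, 'dacdddbbbaabcdcdddcccdccacaaadd')
  28 → (13, 'dbbbaabcdcdddcccdccacaaadd')
  29 → (29, 'dccacaaadd')
  30 → (25, 'dcccdccacaaadd')
  31 → (21, 'dcdddcccdccacaaadd')
  32 → (37, 'dd')
  33 → (7, 'ddacdddbbbaabcdcdddcccdccacaaadd')
  34 → (12, 'ddbbbaabcdcdddcccdccacaaadd')
  35 → (24, 'ddcccdccacaaadd')
  36 → (6, 'dddacdddbbbaabcdcdddcccdccacaaadd')
  37 → (11, 'dddbbbaabcdcdddcccdccacaaadd')
  38 → (23, 'dddcccdccacaaadd')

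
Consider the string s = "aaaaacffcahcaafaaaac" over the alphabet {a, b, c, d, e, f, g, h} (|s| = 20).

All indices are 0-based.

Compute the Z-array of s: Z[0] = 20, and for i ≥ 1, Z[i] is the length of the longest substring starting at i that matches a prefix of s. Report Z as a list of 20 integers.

[20, 4, 3, 2, 1, 0, 0, 0, 0, 1, 0, 0, 2, 1, 0, 4, 3, 2, 1, 0]

Z[0]=20
i=1: fresh scan; Z[1]=4 grow→box=[1,5)
i=2: min(r-i=3, Z[1]=4)=3; Z[2]=3
i=3: min(r-i=2, Z[2]=3)=2; Z[3]=2
i=4: min(r-i=1, Z[3]=2)=1; Z[4]=1
i=5: fresh scan; Z[5]=0
i=6: fresh scan; Z[6]=0
i=7: fresh scan; Z[7]=0
i=8: fresh scan; Z[8]=0
i=9: fresh scan; Z[9]=1 grow→box=[9,10)
i=10: fresh scan; Z[10]=0
i=11: fresh scan; Z[11]=0
i=12: fresh scan; Z[12]=2 grow→box=[12,14)
i=13: min(r-i=1, Z[1]=4)=1; Z[13]=1
i=14: fresh scan; Z[14]=0
i=15: fresh scan; Z[15]=4 grow→box=[15,19)
i=16: min(r-i=3, Z[1]=4)=3; Z[16]=3
i=17: min(r-i=2, Z[2]=3)=2; Z[17]=2
i=18: min(r-i=1, Z[3]=2)=1; Z[18]=1
i=19: fresh scan; Z[19]=0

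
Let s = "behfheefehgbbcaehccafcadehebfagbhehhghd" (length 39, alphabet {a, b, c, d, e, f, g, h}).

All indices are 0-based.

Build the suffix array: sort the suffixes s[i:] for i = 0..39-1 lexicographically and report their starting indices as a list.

sorted suffixes:
  #0 SA[0]=22  'adehebfagbhehhghd'
  #1 SA[1]=14  'aehccafcadehebfagbhehhghd'
  #2 SA[2]=19  'afcadehebfagbhehhghd'
  #3 SA[3]=29  'agbhehhghd'
  #4 SA[4]=11  'bbcaehccafcadehebfagbhehhghd'
  #5 SA[5]=12  'bcaehccafcadehebfagbhehhghd'
  #6 SA[6]=0  'behfheefehgbbcaehccafcadehebfagbhehhghd'
  #7 SA[7]=27  'bfagbhehhghd'
  #8 SA[8]=31  'bhehhghd'
  #9 SA[9]=21  'cadehebfagbhehhghd'
  #10 SA[10]=13  'caehccafcadehebfagbhehhghd'
  #11 SA[11]=18  'cafcadehebfagbhehhghd'
  #12 SA[12]=17  'ccafcadehebfagbhehhghd'
  #13 SA[13]=38  'd'
  #14 SA[14]=23  'dehebfagbhehhghd'
  #15 SA[15]=26  'ebfagbhehhghd'
  #16 SA[16]=5  'eefehgbbcaehccafcadehebfagbhehhghd'
  #17 SA[17]=6  'efehgbbcaehccafcadehebfagbhehhghd'
  #18 SA[18]=15  'ehccafcadehebfagbhehhghd'
  #19 SA[19]=24  'ehebfagbhehhghd'
  #20 SA[20]=1  'ehfheefehgbbcaehccafcadehebfagbhehhghd'
  #21 SA[21]=8  'ehgbbcaehccafcadehebfagbhehhghd'
  #22 SA[22]=33  'ehhghd'
  #23 SA[23]=28  'fagbhehhghd'
  #24 SA[24]=20  'fcadehebfagbhehhghd'
  #25 SA[25]=7  'fehgbbcaehccafcadehebfagbhehhghd'
  #26 SA[26]=3  'fheefehgbbcaehccafcadehebfagbhehhghd'
  #27 SA[27]=10  'gbbcaehccafcadehebfagbhehhghd'
  #28 SA[28]=30  'gbhehhghd'
  #29 SA[29]=36  'ghd'
  #30 SA[30]=16  'hccafcadehebfagbhehhghd'
  #31 SA[31]=37  'hd'
  #32 SA[32]=25  'hebfagbhehhghd'
  #33 SA[33]=4  'heefehgbbcaehccafcadehebfagbhehhghd'
  #34 SA[34]=32  'hehhghd'
  #35 SA[35]=2  'hfheefehgbbcaehccafcadehebfagbhehhghd'
  #36 SA[36]=9  'hgbbcaehccafcadehebfagbhehhghd'
  #37 SA[37]=35  'hghd'
  #38 SA[38]=34  'hhghd'

[22, 14, 19, 29, 11, 12, 0, 27, 31, 21, 13, 18, 17, 38, 23, 26, 5, 6, 15, 24, 1, 8, 33, 28, 20, 7, 3, 10, 30, 36, 16, 37, 25, 4, 32, 2, 9, 35, 34]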